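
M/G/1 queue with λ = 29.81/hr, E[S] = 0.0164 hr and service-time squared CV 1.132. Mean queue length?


ρ = λ·E[S] = 29.81·0.0164 = 0.4889
Lq = ρ²(1+C_s²)/(2(1−ρ)) = 0.2390·(1+1.132)/(2·0.5111)
= 0.2390·2.1320/1.0222 = 0.49848

Final: 0.49848


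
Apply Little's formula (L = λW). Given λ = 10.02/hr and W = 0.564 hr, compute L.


L = λW = 10.02·0.564 = 5.6513

Final: 5.6513


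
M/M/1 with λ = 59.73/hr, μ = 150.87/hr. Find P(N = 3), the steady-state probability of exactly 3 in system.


ρ = 59.73/150.87 = 0.3959
P_n = (1−ρ)·ρ^n = (1 − 0.3959)·0.3959^3 = 0.6041·0.062054 = 0.037487

Final: 0.037487


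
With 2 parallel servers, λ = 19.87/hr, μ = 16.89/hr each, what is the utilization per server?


ρ = λ/(cμ) = 19.87/(2·16.89) = 19.87/33.78 = 0.5882

Final: 0.5882


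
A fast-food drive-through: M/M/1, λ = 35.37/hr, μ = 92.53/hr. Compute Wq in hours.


ρ = 35.37/92.53 = 0.3823
Wq = ρ/(μ−λ) = 0.3823/(92.53 − 35.37) = 0.3823/57.16 = 0.006687 hr

Final: 0.006687 hr


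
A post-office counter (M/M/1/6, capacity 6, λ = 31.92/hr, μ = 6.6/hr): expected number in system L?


ρ = 31.92/6.6 = 4.8364
L = ρ[1 − (K+1)ρ^K + Kρ^(K+1)] / [(1−ρ)(1−ρ^(K+1))]
Numerator: 4.8364·(1 − 7·12797.162444 + 6·61891.731094) = 1362748.224642
Denominator: (-3.8364)·(-61890.731094) = 237435.350198
L = 1362748.224642/237435.350198 = 5.7394

Final: 5.7394


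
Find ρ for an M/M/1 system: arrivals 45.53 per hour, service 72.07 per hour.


ρ = λ/μ = 45.53/72.07 = 0.6317

Final: 0.6317


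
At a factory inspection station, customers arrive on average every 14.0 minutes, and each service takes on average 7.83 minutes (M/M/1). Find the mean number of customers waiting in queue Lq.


λ = 60/14.0 = 4.2857 /hr
μ = 60/7.83 = 7.6628 /hr
ρ = λ/μ = 4.2857/7.6628 = 0.5593
Lq = ρ²/(1−ρ) = 0.3128/0.4407 = 0.7098

Final: 0.7098


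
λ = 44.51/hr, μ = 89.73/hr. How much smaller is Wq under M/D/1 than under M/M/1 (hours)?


ρ = 44.51/89.73 = 0.4960
Wq(M/M/1) = ρ/(μ−λ) = 0.4960/45.22 = 0.01097 hr
Wq(M/D/1) = ρ/(2(μ−λ)) = 0.005485 hr
Savings = 0.01097 − 0.005485 = 0.005485 hr

Final: 0.005485 hr


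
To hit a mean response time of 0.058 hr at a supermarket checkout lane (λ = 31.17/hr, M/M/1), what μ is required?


W = 1/(μ−λ) ⇒ μ − λ = 1/W = 1/0.058 = 17.2414
μ = λ + 1/W = 31.17 + 17.2414 = 48.4114 per hr

Final: 48.4114 /hr


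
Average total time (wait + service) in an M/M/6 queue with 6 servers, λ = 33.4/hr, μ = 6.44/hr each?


a = 5.1863; ρ = 0.8644; P₀ = 0.003294
Lq = P₀·a^c·ρ/(c!(1−ρ)²) = 4.18436
Wq = Lq/λ = 4.18436/33.4 = 0.12528 hr
W = Wq + 1/μ = 0.12528 + 0.15528 = 0.28056 hr

Final: 0.28056 hr


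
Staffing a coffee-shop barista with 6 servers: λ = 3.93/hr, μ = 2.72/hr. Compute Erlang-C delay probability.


a = λ/μ = 1.4449; ρ = a/6 = 0.2408
P₀ = 0.235734 (from M/M/c formula)
C(c,a) = [a^c/(c!(1−ρ))]·P₀ = [9.09792/(720·0.7592)]·0.235734
= 0.01664·0.235734 = 0.003924

Final: 0.003924


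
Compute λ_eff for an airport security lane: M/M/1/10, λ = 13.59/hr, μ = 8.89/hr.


ρ = 1.5287; P_K = (1−ρ)ρ^10/(1−ρ^11) = 0.349120
λ_eff = λ(1 − P_K) = 13.59·(1 − 0.349120) = 13.59·0.650880 = 8.8455 /hr

Final: 8.8455 /hr


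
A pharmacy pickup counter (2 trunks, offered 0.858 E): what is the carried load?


B(2,0.858) = 0.165350 (Erlang-B)
Carried load = a(1 − B) = 0.858·(1 − 0.165350) = 0.858·0.834650 = 0.7161 E

Final: 0.7161 Erlangs


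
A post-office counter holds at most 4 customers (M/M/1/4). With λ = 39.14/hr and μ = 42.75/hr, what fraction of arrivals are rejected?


ρ = λ/μ = 39.14/42.75 = 0.9156
P_K = (1−ρ)ρ^K/(1−ρ^(K+1)) = (0.08444·0.702650)/(1 − 0.643315)
= 0.059335/0.356685 = 0.166351

Final: 0.166351


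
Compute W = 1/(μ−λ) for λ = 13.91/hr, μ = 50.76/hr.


W = 1/(μ−λ) = 1/(50.76 − 13.91) = 1/36.85 = 0.02714 hr

Final: 0.02714 hr


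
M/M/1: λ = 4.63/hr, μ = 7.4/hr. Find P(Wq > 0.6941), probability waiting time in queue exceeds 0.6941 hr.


ρ = 4.63/7.4 = 0.6257
P(Wq > t) = ρ·e^{−(μ−λ)t} = 0.6257·e^{−1.9227}
= 0.6257·0.146218 = 0.091485

Final: 0.091485


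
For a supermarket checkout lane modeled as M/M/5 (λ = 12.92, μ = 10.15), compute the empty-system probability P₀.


a = λ/μ = 12.92/10.15 = 1.2729; ρ = a/c = 0.2546
Σ_{k=0}^{4} a^k/k! (terms k=0..4) = 1.00000 + 1.27291 + 0.81015 + 0.34375 + 0.10939 = 3.53619
Tail: a^5/(5!(1−ρ)) = 3.34181/(120·0.7454) = 0.03736
P₀ = 1/(3.53619 + 0.03736) = 1/3.57355 = 0.279834

Final: 0.279834


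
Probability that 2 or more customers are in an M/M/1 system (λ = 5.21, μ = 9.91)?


ρ = 5.21/9.91 = 0.5257
P(N ≥ n) = ρ^n = 0.5257^2 = 0.276394

Final: 0.276394


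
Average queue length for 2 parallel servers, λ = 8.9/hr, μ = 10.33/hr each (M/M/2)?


a = λ/μ = 0.8616; ρ = a/2 = 0.4308
P₀ = 0.397835
Lq = P₀·a^c·ρ / (c!·(1−ρ)²) = 0.397835·0.74230·0.4308/(2·0.32401)
= 0.19632

Final: 0.19632


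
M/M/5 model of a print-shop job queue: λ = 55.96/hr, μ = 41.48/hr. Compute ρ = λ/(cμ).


ρ = λ/(cμ) = 55.96/(5·41.48) = 55.96/207.40 = 0.2698

Final: 0.2698


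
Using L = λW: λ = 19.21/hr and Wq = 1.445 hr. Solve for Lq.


Lq = λWq = 19.21·1.445 = 27.7585

Final: 27.7585


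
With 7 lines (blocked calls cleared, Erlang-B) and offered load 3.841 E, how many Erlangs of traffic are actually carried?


B(7,3.841) = 0.054864 (Erlang-B)
Carried load = a(1 − B) = 3.841·(1 − 0.054864) = 3.841·0.945136 = 3.6303 E

Final: 3.6303 Erlangs


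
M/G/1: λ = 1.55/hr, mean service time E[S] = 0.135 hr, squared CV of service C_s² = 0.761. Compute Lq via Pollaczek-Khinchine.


ρ = λ·E[S] = 1.55·0.135 = 0.2093
Lq = ρ²(1+C_s²)/(2(1−ρ)) = 0.04379·(1+0.761)/(2·0.7907)
= 0.04379·1.7610/1.5815 = 0.04876

Final: 0.04876


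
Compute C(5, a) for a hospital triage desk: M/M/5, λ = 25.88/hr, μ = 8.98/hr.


a = λ/μ = 2.8820; ρ = a/5 = 0.5764
P₀ = 0.053164 (from M/M/c formula)
C(c,a) = [a^c/(c!(1−ρ))]·P₀ = [198.81066/(120·0.4236)]·0.053164
= 3.91106·0.053164 = 0.207928

Final: 0.207928


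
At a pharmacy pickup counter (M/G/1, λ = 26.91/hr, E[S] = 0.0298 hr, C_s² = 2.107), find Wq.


ρ = λ·E[S] = 26.91·0.0298 = 0.8019
E[S²] = E[S]²(1+C_s²) = 0.0298²·(1+2.107) = 0.002759
Wq = λ·E[S²]/(2(1−ρ)) = 26.91·0.002759/(2·0.1981) = 0.18742 hr

Final: 0.18742 hr


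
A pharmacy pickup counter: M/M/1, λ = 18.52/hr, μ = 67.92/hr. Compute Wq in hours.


ρ = 18.52/67.92 = 0.2727
Wq = ρ/(μ−λ) = 0.2727/(67.92 − 18.52) = 0.2727/49.40 = 0.005520 hr

Final: 0.005520 hr


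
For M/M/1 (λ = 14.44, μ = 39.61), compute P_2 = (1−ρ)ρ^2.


ρ = 14.44/39.61 = 0.3646
P_n = (1−ρ)·ρ^n = (1 − 0.3646)·0.3646^2 = 0.6354·0.132900 = 0.084451

Final: 0.084451


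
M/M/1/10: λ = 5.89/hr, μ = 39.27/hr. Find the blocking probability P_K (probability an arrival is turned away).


ρ = λ/μ = 5.89/39.27 = 0.1500
P_K = (1−ρ)ρ^K/(1−ρ^(K+1)) = (0.8500·0.000000005762)/(1 − 8.642e-10)
= 0.000000004897/1.000000 = 0.000000004897

Final: 0.000000004897


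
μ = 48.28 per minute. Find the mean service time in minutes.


Mean service time = 1/μ = 1/48.28 minute = 0.02071 minute
In minutes: 0.02071 × 1 = 0.02071 min

Final: 0.02071 min


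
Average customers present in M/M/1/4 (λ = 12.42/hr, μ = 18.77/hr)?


ρ = 12.42/18.77 = 0.6617
L = ρ[1 − (K+1)ρ^K + Kρ^(K+1)] / [(1−ρ)(1−ρ^(K+1))]
Numerator: 0.6617·(1 − 5·0.191703 + 4·0.126849) = 0.363190
Denominator: (0.3383)·(0.873151) = 0.295392
L = 0.363190/0.295392 = 1.2295

Final: 1.2295


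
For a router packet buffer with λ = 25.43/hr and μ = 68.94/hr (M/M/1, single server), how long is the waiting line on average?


ρ = 25.43/68.94 = 0.3689
Lq = ρ²/(1−ρ) = 0.1361/0.6311 = 0.2156

Final: 0.2156


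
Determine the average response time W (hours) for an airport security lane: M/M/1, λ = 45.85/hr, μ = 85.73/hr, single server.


W = 1/(μ−λ) = 1/(85.73 − 45.85) = 1/39.88 = 0.02508 hr

Final: 0.02508 hr


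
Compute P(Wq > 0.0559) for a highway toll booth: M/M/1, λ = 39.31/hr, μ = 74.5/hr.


ρ = 39.31/74.5 = 0.5277
P(Wq > t) = ρ·e^{−(μ−λ)t} = 0.5277·e^{−1.9671}
= 0.5277·0.139859 = 0.073797

Final: 0.073797


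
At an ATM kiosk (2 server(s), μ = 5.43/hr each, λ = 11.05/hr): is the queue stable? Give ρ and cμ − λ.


Total capacity cμ = 2·5.43 = 10.86/hr
ρ = λ/(cμ) = 11.05/10.86 = 1.0175
Stable ⇔ ρ < 1: NO
Spare capacity = cμ − λ = 10.86 − 11.05 = -0.19/hr

Final: ρ = 1.0175; unstable; margin = -0.19/hr


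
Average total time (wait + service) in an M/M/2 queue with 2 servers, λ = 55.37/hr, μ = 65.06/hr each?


a = 0.8511; ρ = 0.4255; P₀ = 0.402987
Lq = P₀·a^c·ρ/(c!(1−ρ)²) = 0.18818
Wq = Lq/λ = 0.18818/55.37 = 0.003399 hr
W = Wq + 1/μ = 0.003399 + 0.01537 = 0.01877 hr

Final: 0.01877 hr


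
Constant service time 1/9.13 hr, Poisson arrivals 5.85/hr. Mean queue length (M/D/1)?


ρ = 5.85/9.13 = 0.6407
M/D/1: Lq = ρ²/(2(1−ρ)) = 0.4106/(2·0.3593) = 0.57140

Final: 0.57140


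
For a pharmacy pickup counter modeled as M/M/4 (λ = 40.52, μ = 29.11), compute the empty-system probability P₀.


a = λ/μ = 40.52/29.11 = 1.3920; ρ = a/c = 0.3480
Σ_{k=0}^{3} a^k/k! (terms k=0..3) = 1.00000 + 1.39196 + 0.96878 + 0.44950 = 3.81024
Tail: a^4/(4!(1−ρ)) = 3.75413/(24·0.6520) = 0.23991
P₀ = 1/(3.81024 + 0.23991) = 1/4.05015 = 0.246905

Final: 0.246905


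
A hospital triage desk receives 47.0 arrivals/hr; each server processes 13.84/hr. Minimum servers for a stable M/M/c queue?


Stability requires cμ > λ ⇔ c > λ/μ.
λ/μ = 47.0/13.84 = 3.3960
Minimum integer c = ⌊3.3960⌋ + 1 = 4
Check: 4·13.84 = 55.36 > 47.0, while 3·13.84 = 41.52 ≤ 47.0

Final: 4 servers


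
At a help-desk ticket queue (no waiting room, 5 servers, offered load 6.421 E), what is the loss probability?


B(c,a) = (a^c/c!) / Σ_{k=0}^{c} a^k/k!
a^5/5! = 90.956157
Σ terms (k=0..5): 1.00000 + 6.42100 + 20.61462 + 44.12216 + 70.82710 + 90.95616 = 233.941033
B = 90.956157/233.941033 = 0.388800

Final: 0.388800


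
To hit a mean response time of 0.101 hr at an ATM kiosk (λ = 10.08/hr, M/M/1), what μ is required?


W = 1/(μ−λ) ⇒ μ − λ = 1/W = 1/0.101 = 9.9010
μ = λ + 1/W = 10.08 + 9.9010 = 19.9810 per hr

Final: 19.9810 /hr


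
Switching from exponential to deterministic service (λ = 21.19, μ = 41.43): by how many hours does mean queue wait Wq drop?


ρ = 21.19/41.43 = 0.5115
Wq(M/M/1) = ρ/(μ−λ) = 0.5115/20.24 = 0.02527 hr
Wq(M/D/1) = ρ/(2(μ−λ)) = 0.01264 hr
Savings = 0.02527 − 0.01264 = 0.01264 hr

Final: 0.01264 hr


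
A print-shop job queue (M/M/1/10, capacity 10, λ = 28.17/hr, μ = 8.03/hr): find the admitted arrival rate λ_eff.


ρ = 3.5081; P_K = (1−ρ)ρ^10/(1−ρ^11) = 0.714946
λ_eff = λ(1 − P_K) = 28.17·(1 − 0.714946) = 28.17·0.285054 = 8.0300 /hr

Final: 8.0300 /hr


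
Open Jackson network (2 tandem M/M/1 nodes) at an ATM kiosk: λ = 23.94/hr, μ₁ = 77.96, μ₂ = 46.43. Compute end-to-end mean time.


Each node sees arrival rate λ = 23.94/hr (tandem ⇒ throughput preserved).
W₁ = 1/(μ₁−λ) = 1/(77.96−23.94) = 0.01851 hr
W₂ = 1/(μ₂−λ) = 1/(46.43−23.94) = 0.04446 hr
W_total = W₁ + W₂ = 0.01851 + 0.04446 = 0.06298 hr

Final: 0.06298 hr


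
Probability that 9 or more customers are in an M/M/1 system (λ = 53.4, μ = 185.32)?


ρ = 53.4/185.32 = 0.2882
P(N ≥ n) = ρ^n = 0.2882^9 = 0.00001370

Final: 0.00001370


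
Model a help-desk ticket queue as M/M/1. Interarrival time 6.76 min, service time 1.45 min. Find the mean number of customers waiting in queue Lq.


λ = 60/6.76 = 8.8757 /hr
μ = 60/1.45 = 41.3793 /hr
ρ = λ/μ = 8.8757/41.3793 = 0.2145
Lq = ρ²/(1−ρ) = 0.04601/0.7855 = 0.05857

Final: 0.05857


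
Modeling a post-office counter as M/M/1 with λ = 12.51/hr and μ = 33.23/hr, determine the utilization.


ρ = λ/μ = 12.51/33.23 = 0.3765

Final: 0.3765


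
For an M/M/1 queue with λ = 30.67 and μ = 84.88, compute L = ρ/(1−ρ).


ρ = λ/μ = 30.67/84.88 = 0.3613
L = ρ/(1−ρ) = 0.3613/(1 − 0.3613) = 0.3613/0.6387 = 0.5658

Final: 0.5658


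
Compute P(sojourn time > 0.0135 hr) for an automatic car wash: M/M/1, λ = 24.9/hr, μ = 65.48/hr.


W ~ Exponential(μ−λ) for M/M/1.
μ − λ = 65.48 − 24.9 = 40.5800
P(W > t) = e^{−(μ−λ)t} = e^{−0.5478} = 0.578203

Final: 0.578203


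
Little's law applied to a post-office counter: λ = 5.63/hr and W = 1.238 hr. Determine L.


L = λW = 5.63·1.238 = 6.9699

Final: 6.9699


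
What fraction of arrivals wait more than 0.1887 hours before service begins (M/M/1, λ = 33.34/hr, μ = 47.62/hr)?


ρ = 33.34/47.62 = 0.7001
P(Wq > t) = ρ·e^{−(μ−λ)t} = 0.7001·e^{−2.6946}
= 0.7001·0.067567 = 0.047305

Final: 0.047305


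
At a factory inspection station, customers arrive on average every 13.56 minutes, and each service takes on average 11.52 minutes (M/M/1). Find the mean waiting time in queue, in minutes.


λ = 60/13.56 = 4.4248 /hr
μ = 60/11.52 = 5.2083 /hr
ρ = λ/μ = 4.4248/5.2083 = 0.8496
Wq = ρ/(μ−λ) = 0.8496/(5.2083−4.4248) = 1.08424 hr
In minutes: 1.08424·60 = 65.054 min

Final: 65.054 min


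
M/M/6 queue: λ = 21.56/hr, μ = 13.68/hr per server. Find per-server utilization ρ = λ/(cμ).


ρ = λ/(cμ) = 21.56/(6·13.68) = 21.56/82.08 = 0.2627

Final: 0.2627


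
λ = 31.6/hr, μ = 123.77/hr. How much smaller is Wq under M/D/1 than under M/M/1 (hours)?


ρ = 31.6/123.77 = 0.2553
Wq(M/M/1) = ρ/(μ−λ) = 0.2553/92.17 = 0.002770 hr
Wq(M/D/1) = ρ/(2(μ−λ)) = 0.001385 hr
Savings = 0.002770 − 0.001385 = 0.001385 hr

Final: 0.001385 hr


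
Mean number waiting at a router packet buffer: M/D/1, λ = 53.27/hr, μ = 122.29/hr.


ρ = 53.27/122.29 = 0.4356
M/D/1: Lq = ρ²/(2(1−ρ)) = 0.1898/(2·0.5644) = 0.16810

Final: 0.16810


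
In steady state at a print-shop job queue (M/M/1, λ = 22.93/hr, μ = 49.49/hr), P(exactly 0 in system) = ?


ρ = 22.93/49.49 = 0.4633
P_n = (1−ρ)·ρ^n = (1 − 0.4633)·0.4633^0 = 0.5367·1.000000 = 0.536674

Final: 0.536674


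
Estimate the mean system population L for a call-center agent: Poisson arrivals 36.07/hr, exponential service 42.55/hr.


ρ = λ/μ = 36.07/42.55 = 0.8477
L = ρ/(1−ρ) = 0.8477/(1 − 0.8477) = 0.8477/0.1523 = 5.5664

Final: 5.5664


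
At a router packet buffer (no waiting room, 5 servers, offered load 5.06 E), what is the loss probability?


B(c,a) = (a^c/c!) / Σ_{k=0}^{c} a^k/k!
a^5/5! = 27.642119
Σ terms (k=0..5): 1.00000 + 5.06000 + 12.80180 + 21.59237 + 27.31435 + 27.64212 = 95.410636
B = 27.642119/95.410636 = 0.289717

Final: 0.289717


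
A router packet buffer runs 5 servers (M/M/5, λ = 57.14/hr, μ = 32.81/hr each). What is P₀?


a = λ/μ = 57.14/32.81 = 1.7415; ρ = a/c = 0.3483
Σ_{k=0}^{4} a^k/k! (terms k=0..4) = 1.00000 + 1.74154 + 1.51648 + 0.88034 + 0.38329 = 5.52166
Tail: a^5/(5!(1−ρ)) = 16.02028/(120·0.6517) = 0.20486
P₀ = 1/(5.52166 + 0.20486) = 1/5.72651 = 0.174626

Final: 0.174626


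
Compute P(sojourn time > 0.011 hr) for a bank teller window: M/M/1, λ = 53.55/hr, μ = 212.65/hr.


W ~ Exponential(μ−λ) for M/M/1.
μ − λ = 212.65 − 53.55 = 159.1000
P(W > t) = e^{−(μ−λ)t} = e^{−1.7501} = 0.173757

Final: 0.173757


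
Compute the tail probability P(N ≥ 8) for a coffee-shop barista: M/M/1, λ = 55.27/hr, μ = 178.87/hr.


ρ = 55.27/178.87 = 0.3090
P(N ≥ n) = ρ^n = 0.3090^8 = 0.00008310

Final: 0.00008310


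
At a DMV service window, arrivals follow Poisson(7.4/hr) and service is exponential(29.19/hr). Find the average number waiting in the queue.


ρ = 7.4/29.19 = 0.2535
Lq = ρ²/(1−ρ) = 0.06427/0.7465 = 0.08609

Final: 0.08609


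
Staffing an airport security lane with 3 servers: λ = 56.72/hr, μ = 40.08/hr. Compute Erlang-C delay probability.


a = λ/μ = 1.4152; ρ = a/3 = 0.4717
P₀ = 0.231982 (from M/M/c formula)
C(c,a) = [a^c/(c!(1−ρ))]·P₀ = [2.83417/(6·0.5283)]·0.231982
= 0.89415·0.231982 = 0.207428

Final: 0.207428


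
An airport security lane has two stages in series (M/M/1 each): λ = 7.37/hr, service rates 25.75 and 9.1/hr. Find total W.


Each node sees arrival rate λ = 7.37/hr (tandem ⇒ throughput preserved).
W₁ = 1/(μ₁−λ) = 1/(25.75−7.37) = 0.05441 hr
W₂ = 1/(μ₂−λ) = 1/(9.1−7.37) = 0.57803 hr
W_total = W₁ + W₂ = 0.05441 + 0.57803 = 0.63244 hr

Final: 0.63244 hr


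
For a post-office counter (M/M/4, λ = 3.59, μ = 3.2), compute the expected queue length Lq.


a = λ/μ = 1.1219; ρ = a/4 = 0.2805
P₀ = 0.324861
Lq = P₀·a^c·ρ / (c!·(1−ρ)²) = 0.324861·1.58408·0.2805/(24·0.51773)
= 0.01162

Final: 0.01162


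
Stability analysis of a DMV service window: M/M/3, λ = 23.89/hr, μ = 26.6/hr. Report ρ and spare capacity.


Total capacity cμ = 3·26.6 = 79.80/hr
ρ = λ/(cμ) = 23.89/79.80 = 0.2994
Stable ⇔ ρ < 1: YES
Spare capacity = cμ − λ = 79.80 − 23.89 = 55.91/hr

Final: ρ = 0.2994; stable; margin = 55.91/hr


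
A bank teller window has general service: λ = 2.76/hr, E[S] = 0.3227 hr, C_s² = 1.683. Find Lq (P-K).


ρ = λ·E[S] = 2.76·0.3227 = 0.8907
Lq = ρ²(1+C_s²)/(2(1−ρ)) = 0.7933·(1+1.683)/(2·0.1093)
= 0.7933·2.6830/0.2187 = 9.73186

Final: 9.73186


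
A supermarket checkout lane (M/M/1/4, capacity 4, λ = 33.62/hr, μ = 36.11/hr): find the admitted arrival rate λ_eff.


ρ = 0.9310; P_K = (1−ρ)ρ^4/(1−ρ^5) = 0.172487
λ_eff = λ(1 − P_K) = 33.62·(1 − 0.172487) = 33.62·0.827513 = 27.8210 /hr

Final: 27.8210 /hr


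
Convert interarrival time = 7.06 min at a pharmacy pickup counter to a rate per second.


λ = 1/(interarrival time) in consistent units.
1 second = 0.0166667 min, so λ = 0.0166667/7.06 = 0.002361 per second

Final: 0.002361 /sec


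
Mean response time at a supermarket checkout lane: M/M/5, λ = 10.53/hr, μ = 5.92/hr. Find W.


a = 1.7787; ρ = 0.3557; P₀ = 0.168182
Lq = P₀·a^c·ρ/(c!(1−ρ)²) = 0.02139
Wq = Lq/λ = 0.02139/10.53 = 0.002031 hr
W = Wq + 1/μ = 0.002031 + 0.16892 = 0.17095 hr

Final: 0.17095 hr


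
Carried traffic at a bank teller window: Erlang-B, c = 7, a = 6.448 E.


B(7,6.448) = 0.214035 (Erlang-B)
Carried load = a(1 − B) = 6.448·(1 − 0.214035) = 6.448·0.785965 = 5.0679 E

Final: 5.0679 Erlangs


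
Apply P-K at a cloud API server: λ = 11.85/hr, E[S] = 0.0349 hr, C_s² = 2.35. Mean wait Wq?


ρ = λ·E[S] = 11.85·0.0349 = 0.4136
E[S²] = E[S]²(1+C_s²) = 0.0349²·(1+2.35) = 0.004080
Wq = λ·E[S²]/(2(1−ρ)) = 11.85·0.004080/(2·0.5864) = 0.04123 hr

Final: 0.04123 hr


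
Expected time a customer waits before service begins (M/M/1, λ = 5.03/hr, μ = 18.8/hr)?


ρ = 5.03/18.8 = 0.2676
Wq = ρ/(μ−λ) = 0.2676/(18.8 − 5.03) = 0.2676/13.77 = 0.01943 hr

Final: 0.01943 hr


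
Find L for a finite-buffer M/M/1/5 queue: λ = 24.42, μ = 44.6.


ρ = 24.42/44.6 = 0.5475
L = ρ[1 − (K+1)ρ^K + Kρ^(K+1)] / [(1−ρ)(1−ρ^(K+1))]
Numerator: 0.5475·(1 − 6·0.049210 + 5·0.026944) = 0.459633
Denominator: (0.4525)·(0.973056) = 0.440275
L = 0.459633/0.440275 = 1.0440

Final: 1.0440


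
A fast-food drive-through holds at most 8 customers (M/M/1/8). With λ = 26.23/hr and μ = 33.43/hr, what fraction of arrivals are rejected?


ρ = λ/μ = 26.23/33.43 = 0.7846
P_K = (1−ρ)ρ^K/(1−ρ^(K+1)) = (0.2154·0.143647)/(1 − 0.112709)
= 0.030938/0.887291 = 0.034868

Final: 0.034868


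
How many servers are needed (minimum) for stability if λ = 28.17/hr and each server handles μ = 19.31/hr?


Stability requires cμ > λ ⇔ c > λ/μ.
λ/μ = 28.17/19.31 = 1.4588
Minimum integer c = ⌊1.4588⌋ + 1 = 2
Check: 2·19.31 = 38.62 > 28.17, while 1·19.31 = 19.31 ≤ 28.17

Final: 2 servers


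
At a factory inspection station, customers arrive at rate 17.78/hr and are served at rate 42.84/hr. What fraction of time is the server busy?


ρ = λ/μ = 17.78/42.84 = 0.4150

Final: 0.4150


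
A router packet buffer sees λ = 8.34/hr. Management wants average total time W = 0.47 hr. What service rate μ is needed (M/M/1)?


W = 1/(μ−λ) ⇒ μ − λ = 1/W = 1/0.47 = 2.1277
μ = λ + 1/W = 8.34 + 2.1277 = 10.4677 per hr

Final: 10.4677 /hr


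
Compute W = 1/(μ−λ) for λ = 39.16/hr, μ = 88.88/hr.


W = 1/(μ−λ) = 1/(88.88 − 39.16) = 1/49.72 = 0.02011 hr

Final: 0.02011 hr


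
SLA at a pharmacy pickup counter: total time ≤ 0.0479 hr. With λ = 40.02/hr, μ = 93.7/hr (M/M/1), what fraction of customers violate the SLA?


W ~ Exponential(μ−λ) for M/M/1.
μ − λ = 93.7 − 40.02 = 53.6800
P(W > t) = e^{−(μ−λ)t} = e^{−2.5713} = 0.076438

Final: 0.076438


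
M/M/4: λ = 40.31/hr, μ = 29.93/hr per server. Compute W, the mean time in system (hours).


a = 1.3468; ρ = 0.3367; P₀ = 0.258558
Lq = P₀·a^c·ρ/(c!(1−ρ)²) = 0.02713
Wq = Lq/λ = 0.02713/40.31 = 0.0006730 hr
W = Wq + 1/μ = 0.0006730 + 0.03341 = 0.03408 hr

Final: 0.03408 hr


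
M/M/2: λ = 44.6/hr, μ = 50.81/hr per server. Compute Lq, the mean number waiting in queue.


a = λ/μ = 0.8778; ρ = a/2 = 0.4389
P₀ = 0.389960
Lq = P₀·a^c·ρ / (c!·(1−ρ)²) = 0.389960·0.77050·0.4389/(2·0.31484)
= 0.20942

Final: 0.20942


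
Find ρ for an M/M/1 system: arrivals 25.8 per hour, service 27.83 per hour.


ρ = λ/μ = 25.8/27.83 = 0.9271

Final: 0.9271


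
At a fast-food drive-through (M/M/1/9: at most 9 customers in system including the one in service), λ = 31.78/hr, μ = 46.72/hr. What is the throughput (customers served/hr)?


ρ = 0.6802; P_K = (1−ρ)ρ^9/(1−ρ^10) = 0.010186
λ_eff = λ(1 − P_K) = 31.78·(1 − 0.010186) = 31.78·0.989814 = 31.4563 /hr

Final: 31.4563 /hr


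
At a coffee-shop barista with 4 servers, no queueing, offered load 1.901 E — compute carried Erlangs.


B(4,1.901) = 0.085063 (Erlang-B)
Carried load = a(1 − B) = 1.901·(1 − 0.085063) = 1.901·0.914937 = 1.7393 E

Final: 1.7393 Erlangs


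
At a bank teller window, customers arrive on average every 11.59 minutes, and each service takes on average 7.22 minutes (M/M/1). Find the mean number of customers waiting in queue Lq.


λ = 60/11.59 = 5.1769 /hr
μ = 60/7.22 = 8.3102 /hr
ρ = λ/μ = 5.1769/8.3102 = 0.6230
Lq = ρ²/(1−ρ) = 0.3881/0.3770 = 1.0292

Final: 1.0292


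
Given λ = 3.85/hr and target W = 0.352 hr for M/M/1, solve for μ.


W = 1/(μ−λ) ⇒ μ − λ = 1/W = 1/0.352 = 2.8409
μ = λ + 1/W = 3.85 + 2.8409 = 6.6909 per hr

Final: 6.6909 /hr


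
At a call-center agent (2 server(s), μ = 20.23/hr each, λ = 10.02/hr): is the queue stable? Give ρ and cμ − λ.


Total capacity cμ = 2·20.23 = 40.46/hr
ρ = λ/(cμ) = 10.02/40.46 = 0.2477
Stable ⇔ ρ < 1: YES
Spare capacity = cμ − λ = 40.46 − 10.02 = 30.44/hr

Final: ρ = 0.2477; stable; margin = 30.44/hr


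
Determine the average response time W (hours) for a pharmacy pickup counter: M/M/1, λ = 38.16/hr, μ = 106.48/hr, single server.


W = 1/(μ−λ) = 1/(106.48 − 38.16) = 1/68.32 = 0.01464 hr

Final: 0.01464 hr


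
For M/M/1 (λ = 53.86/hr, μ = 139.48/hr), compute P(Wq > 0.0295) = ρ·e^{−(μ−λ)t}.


ρ = 53.86/139.48 = 0.3861
P(Wq > t) = ρ·e^{−(μ−λ)t} = 0.3861·e^{−2.5258}
= 0.3861·0.079995 = 0.030890

Final: 0.030890


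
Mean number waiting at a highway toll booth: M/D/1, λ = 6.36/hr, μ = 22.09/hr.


ρ = 6.36/22.09 = 0.2879
M/D/1: Lq = ρ²/(2(1−ρ)) = 0.08289/(2·0.7121) = 0.05820

Final: 0.05820


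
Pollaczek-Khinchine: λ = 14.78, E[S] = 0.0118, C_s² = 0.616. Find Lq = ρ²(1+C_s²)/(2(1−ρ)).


ρ = λ·E[S] = 14.78·0.0118 = 0.1744
Lq = ρ²(1+C_s²)/(2(1−ρ)) = 0.03042·(1+0.616)/(2·0.8256)
= 0.03042·1.6160/1.6512 = 0.02977

Final: 0.02977


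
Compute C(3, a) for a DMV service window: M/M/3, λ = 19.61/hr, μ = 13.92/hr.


a = λ/μ = 1.4088; ρ = a/3 = 0.4696
P₀ = 0.233667 (from M/M/c formula)
C(c,a) = [a^c/(c!(1−ρ))]·P₀ = [2.79586/(6·0.5304)]·0.233667
= 0.87852·0.233667 = 0.205281

Final: 0.205281


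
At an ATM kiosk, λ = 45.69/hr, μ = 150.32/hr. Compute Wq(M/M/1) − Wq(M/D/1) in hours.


ρ = 45.69/150.32 = 0.3040
Wq(M/M/1) = ρ/(μ−λ) = 0.3040/104.63 = 0.002905 hr
Wq(M/D/1) = ρ/(2(μ−λ)) = 0.001453 hr
Savings = 0.002905 − 0.001453 = 0.001453 hr

Final: 0.001453 hr


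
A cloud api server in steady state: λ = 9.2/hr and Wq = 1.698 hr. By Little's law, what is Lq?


Lq = λWq = 9.2·1.698 = 15.6216

Final: 15.6216


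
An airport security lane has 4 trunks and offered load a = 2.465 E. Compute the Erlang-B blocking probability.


B(c,a) = (a^c/c!) / Σ_{k=0}^{c} a^k/k!
a^4/4! = 1.538355
Σ terms (k=0..4): 1.00000 + 2.46500 + 3.03811 + 2.49632 + 1.53835 = 10.537783
B = 1.538355/10.537783 = 0.145985

Final: 0.145985


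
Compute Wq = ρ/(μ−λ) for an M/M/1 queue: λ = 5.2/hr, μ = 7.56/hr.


ρ = 5.2/7.56 = 0.6878
Wq = ρ/(μ−λ) = 0.6878/(7.56 − 5.2) = 0.6878/2.36 = 0.2915 hr

Final: 0.2915 hr


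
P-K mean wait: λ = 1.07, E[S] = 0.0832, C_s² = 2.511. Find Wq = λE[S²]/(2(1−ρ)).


ρ = λ·E[S] = 1.07·0.0832 = 0.08902
E[S²] = E[S]²(1+C_s²) = 0.0832²·(1+2.511) = 0.024304
Wq = λ·E[S²]/(2(1−ρ)) = 1.07·0.024304/(2·0.9110) = 0.01427 hr

Final: 0.01427 hr


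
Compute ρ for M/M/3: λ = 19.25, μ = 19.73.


ρ = λ/(cμ) = 19.25/(3·19.73) = 19.25/59.19 = 0.3252

Final: 0.3252


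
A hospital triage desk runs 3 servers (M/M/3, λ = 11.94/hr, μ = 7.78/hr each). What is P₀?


a = λ/μ = 11.94/7.78 = 1.5347; ρ = a/c = 0.5116
Σ_{k=0}^{2} a^k/k! (terms k=0..2) = 1.00000 + 1.53470 + 1.17766 = 3.71236
Tail: a^3/(3!(1−ρ)) = 3.61472/(6·0.4884) = 1.23344
P₀ = 1/(3.71236 + 1.23344) = 1/4.94581 = 0.202192

Final: 0.202192


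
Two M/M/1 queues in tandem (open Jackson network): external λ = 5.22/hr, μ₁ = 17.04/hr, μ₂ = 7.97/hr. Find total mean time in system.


Each node sees arrival rate λ = 5.22/hr (tandem ⇒ throughput preserved).
W₁ = 1/(μ₁−λ) = 1/(17.04−5.22) = 0.08460 hr
W₂ = 1/(μ₂−λ) = 1/(7.97−5.22) = 0.36364 hr
W_total = W₁ + W₂ = 0.08460 + 0.36364 = 0.44824 hr

Final: 0.44824 hr


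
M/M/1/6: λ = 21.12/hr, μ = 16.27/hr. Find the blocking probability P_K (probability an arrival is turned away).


ρ = λ/μ = 21.12/16.27 = 1.2981
P_K = (1−ρ)ρ^K/(1−ρ^(K+1)) = (-0.2981·4.784518)/(1 − 6.210757)
= -1.426239/-5.210757 = 0.273711

Final: 0.273711


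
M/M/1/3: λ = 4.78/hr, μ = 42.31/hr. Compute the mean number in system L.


ρ = 4.78/42.31 = 0.1130
L = ρ[1 − (K+1)ρ^K + Kρ^(K+1)] / [(1−ρ)(1−ρ^(K+1))]
Numerator: 0.1130·(1 − 4·0.001442 + 3·0.0001629) = 0.112379
Denominator: (0.8870)·(0.999837) = 0.886880
L = 0.112379/0.886880 = 0.1267

Final: 0.1267


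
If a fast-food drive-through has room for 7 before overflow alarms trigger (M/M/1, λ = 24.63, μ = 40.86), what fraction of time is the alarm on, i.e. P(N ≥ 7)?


ρ = 24.63/40.86 = 0.6028
P(N ≥ n) = ρ^n = 0.6028^7 = 0.028918

Final: 0.028918


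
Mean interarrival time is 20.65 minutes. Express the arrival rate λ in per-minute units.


λ = 1/(interarrival time) in consistent units.
1 minute = 1 min, so λ = 1/20.65 = 0.04843 per minute

Final: 0.04843 /min


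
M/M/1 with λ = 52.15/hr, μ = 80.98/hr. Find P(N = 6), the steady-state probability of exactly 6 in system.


ρ = 52.15/80.98 = 0.6440
P_n = (1−ρ)·ρ^n = (1 − 0.6440)·0.6440^6 = 0.3560·0.071328 = 0.025394

Final: 0.025394


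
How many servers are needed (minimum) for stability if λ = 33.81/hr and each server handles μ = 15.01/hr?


Stability requires cμ > λ ⇔ c > λ/μ.
λ/μ = 33.81/15.01 = 2.2525
Minimum integer c = ⌊2.2525⌋ + 1 = 3
Check: 3·15.01 = 45.03 > 33.81, while 2·15.01 = 30.02 ≤ 33.81

Final: 3 servers


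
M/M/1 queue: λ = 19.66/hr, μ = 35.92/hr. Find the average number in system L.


ρ = λ/μ = 19.66/35.92 = 0.5473
L = ρ/(1−ρ) = 0.5473/(1 − 0.5473) = 0.5473/0.4527 = 1.2091

Final: 1.2091


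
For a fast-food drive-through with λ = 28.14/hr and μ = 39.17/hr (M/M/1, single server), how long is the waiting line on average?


ρ = 28.14/39.17 = 0.7184
Lq = ρ²/(1−ρ) = 0.5161/0.2816 = 1.8328

Final: 1.8328


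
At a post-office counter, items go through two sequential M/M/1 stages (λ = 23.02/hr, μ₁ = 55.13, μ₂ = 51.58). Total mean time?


Each node sees arrival rate λ = 23.02/hr (tandem ⇒ throughput preserved).
W₁ = 1/(μ₁−λ) = 1/(55.13−23.02) = 0.03114 hr
W₂ = 1/(μ₂−λ) = 1/(51.58−23.02) = 0.03501 hr
W_total = W₁ + W₂ = 0.03114 + 0.03501 = 0.06616 hr

Final: 0.06616 hr


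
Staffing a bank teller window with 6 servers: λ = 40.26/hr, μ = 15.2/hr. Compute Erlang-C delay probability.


a = λ/μ = 2.6487; ρ = a/6 = 0.4414
P₀ = 0.070180 (from M/M/c formula)
C(c,a) = [a^c/(c!(1−ρ))]·P₀ = [345.28769/(720·0.5586)]·0.070180
= 0.85859·0.070180 = 0.060256

Final: 0.060256


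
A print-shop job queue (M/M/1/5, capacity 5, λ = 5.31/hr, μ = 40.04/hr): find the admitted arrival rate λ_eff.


ρ = 0.1326; P_K = (1−ρ)ρ^5/(1−ρ^6) = 0.00003558
λ_eff = λ(1 − P_K) = 5.31·(1 − 0.00003558) = 5.31·0.999964 = 5.3098 /hr

Final: 5.3098 /hr


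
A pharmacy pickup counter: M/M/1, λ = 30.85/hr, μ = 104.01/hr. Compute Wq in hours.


ρ = 30.85/104.01 = 0.2966
Wq = ρ/(μ−λ) = 0.2966/(104.01 − 30.85) = 0.2966/73.16 = 0.004054 hr

Final: 0.004054 hr


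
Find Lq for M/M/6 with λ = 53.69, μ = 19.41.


a = λ/μ = 2.7661; ρ = a/6 = 0.4610
P₀ = 0.062258
Lq = P₀·a^c·ρ / (c!·(1−ρ)²) = 0.062258·447.92697·0.4610/(720·0.29050)
= 0.06147

Final: 0.06147


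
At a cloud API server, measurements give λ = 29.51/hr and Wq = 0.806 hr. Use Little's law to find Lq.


Lq = λWq = 29.51·0.806 = 23.7851

Final: 23.7851


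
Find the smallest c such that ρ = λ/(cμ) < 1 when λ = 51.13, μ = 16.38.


Stability requires cμ > λ ⇔ c > λ/μ.
λ/μ = 51.13/16.38 = 3.1215
Minimum integer c = ⌊3.1215⌋ + 1 = 4
Check: 4·16.38 = 65.52 > 51.13, while 3·16.38 = 49.14 ≤ 51.13

Final: 4 servers


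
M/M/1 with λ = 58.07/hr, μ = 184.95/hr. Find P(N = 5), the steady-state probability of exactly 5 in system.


ρ = 58.07/184.95 = 0.3140
P_n = (1−ρ)·ρ^n = (1 − 0.3140)·0.3140^5 = 0.6860·0.003051 = 0.002093

Final: 0.002093


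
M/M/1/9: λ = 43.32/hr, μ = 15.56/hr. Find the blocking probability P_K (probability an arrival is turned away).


ρ = λ/μ = 43.32/15.56 = 2.7841
P_K = (1−ρ)ρ^K/(1−ρ^(K+1)) = (-1.7841·10048.695765)/(1 − 27976.188981)
= -17927.493216/-27975.188981 = 0.640835

Final: 0.640835


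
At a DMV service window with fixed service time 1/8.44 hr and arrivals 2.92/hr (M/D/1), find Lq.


ρ = 2.92/8.44 = 0.3460
M/D/1: Lq = ρ²/(2(1−ρ)) = 0.1197/(2·0.6540) = 0.09151

Final: 0.09151


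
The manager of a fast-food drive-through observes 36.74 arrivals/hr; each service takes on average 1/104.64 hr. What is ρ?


ρ = λ/μ = 36.74/104.64 = 0.3511

Final: 0.3511


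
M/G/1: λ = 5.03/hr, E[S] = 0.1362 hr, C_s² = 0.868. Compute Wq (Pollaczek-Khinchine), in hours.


ρ = λ·E[S] = 5.03·0.1362 = 0.6851
E[S²] = E[S]²(1+C_s²) = 0.1362²·(1+0.868) = 0.034652
Wq = λ·E[S²]/(2(1−ρ)) = 5.03·0.034652/(2·0.3149) = 0.27674 hr

Final: 0.27674 hr


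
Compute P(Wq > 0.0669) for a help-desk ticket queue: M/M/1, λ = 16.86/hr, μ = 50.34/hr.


ρ = 16.86/50.34 = 0.3349
P(Wq > t) = ρ·e^{−(μ−λ)t} = 0.3349·e^{−2.2398}
= 0.3349·0.106479 = 0.035662

Final: 0.035662


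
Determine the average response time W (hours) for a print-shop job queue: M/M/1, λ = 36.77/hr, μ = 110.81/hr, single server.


W = 1/(μ−λ) = 1/(110.81 − 36.77) = 1/74.04 = 0.01351 hr

Final: 0.01351 hr


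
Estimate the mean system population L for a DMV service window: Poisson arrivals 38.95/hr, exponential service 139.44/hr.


ρ = λ/μ = 38.95/139.44 = 0.2793
L = ρ/(1−ρ) = 0.2793/(1 − 0.2793) = 0.2793/0.7207 = 0.3876

Final: 0.3876


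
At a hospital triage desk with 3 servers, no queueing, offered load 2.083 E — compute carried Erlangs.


B(3,2.083) = 0.222869 (Erlang-B)
Carried load = a(1 − B) = 2.083·(1 − 0.222869) = 2.083·0.777131 = 1.6188 E

Final: 1.6188 Erlangs


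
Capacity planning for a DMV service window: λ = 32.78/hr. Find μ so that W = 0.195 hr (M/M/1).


W = 1/(μ−λ) ⇒ μ − λ = 1/W = 1/0.195 = 5.1282
μ = λ + 1/W = 32.78 + 5.1282 = 37.9082 per hr

Final: 37.9082 /hr


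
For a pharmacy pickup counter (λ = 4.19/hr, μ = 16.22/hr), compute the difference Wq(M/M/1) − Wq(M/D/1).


ρ = 4.19/16.22 = 0.2583
Wq(M/M/1) = ρ/(μ−λ) = 0.2583/12.03 = 0.02147 hr
Wq(M/D/1) = ρ/(2(μ−λ)) = 0.01074 hr
Savings = 0.02147 − 0.01074 = 0.01074 hr

Final: 0.01074 hr


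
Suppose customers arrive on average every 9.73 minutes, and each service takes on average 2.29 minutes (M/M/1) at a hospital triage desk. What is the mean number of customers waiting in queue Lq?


λ = 60/9.73 = 6.1665 /hr
μ = 60/2.29 = 26.2009 /hr
ρ = λ/μ = 6.1665/26.2009 = 0.2354
Lq = ρ²/(1−ρ) = 0.05539/0.7646 = 0.07244

Final: 0.07244


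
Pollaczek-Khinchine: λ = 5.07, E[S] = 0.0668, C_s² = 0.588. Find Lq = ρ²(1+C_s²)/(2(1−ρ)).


ρ = λ·E[S] = 5.07·0.0668 = 0.3387
Lq = ρ²(1+C_s²)/(2(1−ρ)) = 0.1147·(1+0.588)/(2·0.6613)
= 0.1147·1.5880/1.3226 = 0.13771

Final: 0.13771


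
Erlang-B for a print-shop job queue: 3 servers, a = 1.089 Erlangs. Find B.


B(c,a) = (a^c/c!) / Σ_{k=0}^{c} a^k/k!
a^3/3! = 0.215245
Σ terms (k=0..3): 1.00000 + 1.08900 + 0.59296 + 0.21524 = 2.897205
B = 0.215245/2.897205 = 0.074294

Final: 0.074294


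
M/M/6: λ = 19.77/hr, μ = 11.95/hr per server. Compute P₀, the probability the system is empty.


a = λ/μ = 19.77/11.95 = 1.6544; ρ = a/c = 0.2757
Σ_{k=0}^{5} a^k/k! (terms k=0..5) = 1.00000 + 1.65439 + 1.36851 + 0.75468 + 0.31214 + 0.10328 = 5.19300
Tail: a^6/(6!(1−ρ)) = 20.50372/(720·0.7243) = 0.03932
P₀ = 1/(5.19300 + 0.03932) = 1/5.23232 = 0.191120

Final: 0.191120


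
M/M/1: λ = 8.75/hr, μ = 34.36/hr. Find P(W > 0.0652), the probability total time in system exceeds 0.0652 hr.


W ~ Exponential(μ−λ) for M/M/1.
μ − λ = 34.36 − 8.75 = 25.6100
P(W > t) = e^{−(μ−λ)t} = e^{−1.6698} = 0.188290

Final: 0.188290


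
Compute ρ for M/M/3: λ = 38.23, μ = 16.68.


ρ = λ/(cμ) = 38.23/(3·16.68) = 38.23/50.04 = 0.7640

Final: 0.7640


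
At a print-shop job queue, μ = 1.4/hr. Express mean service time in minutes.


Mean service time = 1/μ = 1/1.4 hour = 0.71429 hour
In minutes: 0.71429 × 60 = 42.8571 min

Final: 42.8571 min


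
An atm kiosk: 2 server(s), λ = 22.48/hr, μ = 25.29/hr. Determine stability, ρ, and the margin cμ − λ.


Total capacity cμ = 2·25.29 = 50.58/hr
ρ = λ/(cμ) = 22.48/50.58 = 0.4444
Stable ⇔ ρ < 1: YES
Spare capacity = cμ − λ = 50.58 − 22.48 = 28.10/hr

Final: ρ = 0.4444; stable; margin = 28.10/hr


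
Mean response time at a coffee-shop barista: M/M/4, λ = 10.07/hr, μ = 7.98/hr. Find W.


a = 1.2619; ρ = 0.3155; P₀ = 0.281899
Lq = P₀·a^c·ρ/(c!(1−ρ)²) = 0.02005
Wq = Lq/λ = 0.02005/10.07 = 0.001991 hr
W = Wq + 1/μ = 0.001991 + 0.12531 = 0.12730 hr

Final: 0.12730 hr


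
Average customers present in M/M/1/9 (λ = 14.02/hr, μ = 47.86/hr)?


ρ = 14.02/47.86 = 0.2929
L = ρ[1 − (K+1)ρ^K + Kρ^(K+1)] / [(1−ρ)(1−ρ^(K+1))]
Numerator: 0.2929·(1 − 10·0.00001588 + 9·0.000004653) = 0.292903
Denominator: (0.7071)·(0.999995) = 0.707059
L = 0.292903/0.707059 = 0.4143

Final: 0.4143


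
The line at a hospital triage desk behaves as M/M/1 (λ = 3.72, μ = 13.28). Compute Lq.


ρ = 3.72/13.28 = 0.2801
Lq = ρ²/(1−ρ) = 0.07847/0.7199 = 0.1090

Final: 0.1090


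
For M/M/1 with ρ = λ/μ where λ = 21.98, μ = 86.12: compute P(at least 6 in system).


ρ = 21.98/86.12 = 0.2552
P(N ≥ n) = ρ^n = 0.2552^6 = 0.0002764

Final: 0.0002764


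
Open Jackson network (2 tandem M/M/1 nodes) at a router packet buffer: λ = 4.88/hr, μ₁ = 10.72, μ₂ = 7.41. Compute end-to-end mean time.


Each node sees arrival rate λ = 4.88/hr (tandem ⇒ throughput preserved).
W₁ = 1/(μ₁−λ) = 1/(10.72−4.88) = 0.17123 hr
W₂ = 1/(μ₂−λ) = 1/(7.41−4.88) = 0.39526 hr
W_total = W₁ + W₂ = 0.17123 + 0.39526 = 0.56649 hr

Final: 0.56649 hr


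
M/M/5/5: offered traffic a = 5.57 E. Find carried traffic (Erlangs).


B(5,5.57) = 0.329319 (Erlang-B)
Carried load = a(1 − B) = 5.57·(1 − 0.329319) = 5.57·0.670681 = 3.7357 E

Final: 3.7357 Erlangs


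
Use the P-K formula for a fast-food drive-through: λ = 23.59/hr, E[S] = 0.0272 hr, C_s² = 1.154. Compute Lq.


ρ = λ·E[S] = 23.59·0.0272 = 0.6416
Lq = ρ²(1+C_s²)/(2(1−ρ)) = 0.4117·(1+1.154)/(2·0.3584)
= 0.4117·2.1540/0.7167 = 1.23737

Final: 1.23737


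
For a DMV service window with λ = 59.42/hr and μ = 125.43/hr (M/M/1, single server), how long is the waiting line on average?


ρ = 59.42/125.43 = 0.4737
Lq = ρ²/(1−ρ) = 0.2244/0.5263 = 0.4264

Final: 0.4264


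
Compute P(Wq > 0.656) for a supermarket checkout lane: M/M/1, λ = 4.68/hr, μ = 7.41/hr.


ρ = 4.68/7.41 = 0.6316
P(Wq > t) = ρ·e^{−(μ−λ)t} = 0.6316·e^{−1.7909}
= 0.6316·0.166813 = 0.105356

Final: 0.105356


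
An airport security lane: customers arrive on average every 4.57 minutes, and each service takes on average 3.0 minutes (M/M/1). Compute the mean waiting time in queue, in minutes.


λ = 60/4.57 = 13.1291 /hr
μ = 60/3.0 = 20.0000 /hr
ρ = λ/μ = 13.1291/20.0000 = 0.6565
Wq = ρ/(μ−λ) = 0.6565/(20.0000−13.1291) = 0.09554 hr
In minutes: 0.09554·60 = 5.732 min

Final: 5.732 min


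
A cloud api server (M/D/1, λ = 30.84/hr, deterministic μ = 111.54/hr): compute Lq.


ρ = 30.84/111.54 = 0.2765
M/D/1: Lq = ρ²/(2(1−ρ)) = 0.07645/(2·0.7235) = 0.05283

Final: 0.05283


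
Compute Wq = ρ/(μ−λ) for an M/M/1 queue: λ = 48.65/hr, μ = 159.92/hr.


ρ = 48.65/159.92 = 0.3042
Wq = ρ/(μ−λ) = 0.3042/(159.92 − 48.65) = 0.3042/111.27 = 0.002734 hr

Final: 0.002734 hr


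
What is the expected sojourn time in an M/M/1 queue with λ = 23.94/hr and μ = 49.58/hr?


W = 1/(μ−λ) = 1/(49.58 − 23.94) = 1/25.64 = 0.03900 hr

Final: 0.03900 hr


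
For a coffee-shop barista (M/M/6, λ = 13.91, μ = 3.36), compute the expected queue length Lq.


a = λ/μ = 4.1399; ρ = a/6 = 0.6900
P₀ = 0.014192
Lq = P₀·a^c·ρ / (c!·(1−ρ)²) = 0.014192·5034.16117·0.6900/(720·0.09611)
= 0.71238

Final: 0.71238


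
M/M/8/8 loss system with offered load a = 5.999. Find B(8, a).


B(c,a) = (a^c/c!) / Σ_{k=0}^{c} a^k/k!
a^8/8! = 41.601632
Σ terms (k=0..8): 1.00000 + 5.99900 + 17.99400 + 35.98200 + 53.96401 + 64.74602 + 64.73523 + 55.47809 + 41.60163 = 341.499979
B = 41.601632/341.499979 = 0.121820

Final: 0.121820


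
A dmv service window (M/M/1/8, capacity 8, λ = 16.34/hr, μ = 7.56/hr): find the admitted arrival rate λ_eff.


ρ = 2.1614; P_K = (1−ρ)ρ^8/(1−ρ^9) = 0.537854
λ_eff = λ(1 − P_K) = 16.34·(1 − 0.537854) = 16.34·0.462146 = 7.5515 /hr

Final: 7.5515 /hr


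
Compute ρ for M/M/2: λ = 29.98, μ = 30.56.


ρ = λ/(cμ) = 29.98/(2·30.56) = 29.98/61.12 = 0.4905

Final: 0.4905
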